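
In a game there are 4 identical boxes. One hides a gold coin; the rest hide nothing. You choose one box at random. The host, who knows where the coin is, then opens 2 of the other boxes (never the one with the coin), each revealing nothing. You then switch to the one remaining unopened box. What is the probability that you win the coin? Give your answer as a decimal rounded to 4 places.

0.7500

Your original box holds the coin with probability 1/4, so the other 3 collectively hold it with probability 3/4.
The host can always find 2 empty boxes to open, so the reveals don't change that 3/4; it is now spread over the 1 remaining unopened box.
P(win by switching) = (3/4) · (1/1) = 3/4 ≈ 0.7500.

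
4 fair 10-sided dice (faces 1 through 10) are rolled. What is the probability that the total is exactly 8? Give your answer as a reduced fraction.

There are 10^4 = 10000 equally likely outcomes.
The number of ordered 4-tuples from {1,…,10} summing to 8 is 35.
P(sum = 8) = 35/10000 = 7/2000.

7/2000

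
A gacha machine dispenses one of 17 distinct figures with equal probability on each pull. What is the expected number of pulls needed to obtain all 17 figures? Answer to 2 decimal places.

After i distinct types are collected, each trial gives a new one with probability (17−i)/17, so the expected wait for the next new type is 17/(17−i).
E = 17/17 + 17/16 + 17/15 + 17/14 + 17/13 + 17/12 + 17/11 + 17/10 + 17/9 + 17/8 + 17/7 + 17/6 + 17/5 + 17/4 + 17/3 + 17/2 + 17/1 = 42142223/720720 ≈ 58.47.

58.47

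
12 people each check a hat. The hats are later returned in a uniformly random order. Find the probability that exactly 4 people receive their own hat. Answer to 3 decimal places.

0.015

Choose which 4 of the 12 are fixed: C(12,4) = 495 ways.
The remaining 8 must have no fixed point: D(8) = 14833.
P = 495·14833/479001600 = 2119/138240 ≈ 0.015.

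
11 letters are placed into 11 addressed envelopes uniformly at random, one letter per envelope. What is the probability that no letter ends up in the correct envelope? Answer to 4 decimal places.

This is the derangement probability: permutations of 11 with no fixed point.
D(11) = 11! · (1 − 1/1! + 1/2! − ··· + (−1)^11/11!) = 14684570.
P = 14684570/39916800 = 1468457/3991680 ≈ 0.3679.

0.3679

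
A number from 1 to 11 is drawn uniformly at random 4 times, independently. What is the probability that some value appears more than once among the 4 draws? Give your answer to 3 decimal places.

0.459

P(all 4 different) = 11/11 · 10/11 · ··· · 8/11 ≈ 0.541.
P(at least two equal) = 1 − 0.541 = 0.459.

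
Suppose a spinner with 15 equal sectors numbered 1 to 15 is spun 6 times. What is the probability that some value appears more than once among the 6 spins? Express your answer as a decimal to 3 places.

P(all 6 different) = 15/15 · 14/15 · ··· · 10/15 ≈ 0.316.
P(at least two equal) = 1 − 0.316 = 0.684.

0.684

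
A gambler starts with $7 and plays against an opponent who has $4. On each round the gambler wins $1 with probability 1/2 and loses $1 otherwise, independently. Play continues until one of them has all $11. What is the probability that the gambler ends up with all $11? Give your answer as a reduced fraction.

7/11

With a fair step, P(i) = ½P(i−1) + ½P(i+1) with P(0)=0, P(11)=1 has the linear solution P(i) = i/11.
P(7) = 7/11.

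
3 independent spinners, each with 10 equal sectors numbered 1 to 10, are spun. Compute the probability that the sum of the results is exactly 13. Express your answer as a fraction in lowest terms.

63/1000

There are 10^3 = 1000 equally likely outcomes.
The number of ordered 3-tuples from {1,…,10} summing to 13 is 63.
P(sum = 13) = 63/1000.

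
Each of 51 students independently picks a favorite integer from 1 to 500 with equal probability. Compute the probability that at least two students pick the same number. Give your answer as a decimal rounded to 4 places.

0.9287

It's easier to compute the probability that all 51 are distinct.
P(all distinct) = 500/500 · 499/500 · ··· · 450/500 ≈ 0.0713.
So the probability of at least one match is 1 − 0.0713 = 0.9287.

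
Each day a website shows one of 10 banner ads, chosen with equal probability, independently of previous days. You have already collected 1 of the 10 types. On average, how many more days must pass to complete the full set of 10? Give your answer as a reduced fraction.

7129/252

Starting from 1 distinct type, each trial gives a new one with probability (10−i)/10 when i types are held, so the wait for the next new type is 10/(10−i).
E = 10/9 + 10/8 + 10/7 + 10/6 + 10/5 + 10/4 + 10/3 + 10/2 + 10/1 = 7129/252.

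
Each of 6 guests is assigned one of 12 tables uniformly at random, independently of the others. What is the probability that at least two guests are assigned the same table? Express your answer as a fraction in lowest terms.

1343/1728

It's easier to compute the probability that all 6 are distinct.
P(all distinct) = 12/12 · 11/12 · ··· · 7/12 = 385/1728.
So the probability of at least one match is 1 − 385/1728 = 1343/1728.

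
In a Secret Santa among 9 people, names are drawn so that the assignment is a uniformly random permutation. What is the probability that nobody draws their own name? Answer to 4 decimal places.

0.3679

This is the derangement probability: permutations of 9 with no fixed point.
D(9) = 9! · (1 − 1/1! + 1/2! − ··· + (−1)^9/9!) = 133496.
P = 133496/362880 = 16687/45360 ≈ 0.3679.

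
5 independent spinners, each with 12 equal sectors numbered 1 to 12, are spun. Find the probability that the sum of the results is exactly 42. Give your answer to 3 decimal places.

There are 12^5 = 248832 equally likely outcomes.
The number of ordered 5-tuples from {1,…,12} summing to 42 is 6265.
P(sum = 42) = 6265/248832 ≈ 0.025.

0.025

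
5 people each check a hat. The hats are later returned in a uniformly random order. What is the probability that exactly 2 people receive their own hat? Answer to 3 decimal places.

Choose which 2 of the 5 are fixed: C(5,2) = 10 ways.
The remaining 3 must have no fixed point: D(3) = 2.
P = 10·2/120 = 1/6 ≈ 0.167.

0.167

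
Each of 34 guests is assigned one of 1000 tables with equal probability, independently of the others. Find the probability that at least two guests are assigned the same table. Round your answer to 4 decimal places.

0.4330

It's easier to compute the probability that all 34 are distinct.
P(all distinct) = 1000/1000 · 999/1000 · ··· · 967/1000 ≈ 0.5670.
So the probability of at least one match is 1 − 0.5670 = 0.4330.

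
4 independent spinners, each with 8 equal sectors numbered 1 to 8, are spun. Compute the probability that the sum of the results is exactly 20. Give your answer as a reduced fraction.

There are 8^4 = 4096 equally likely outcomes.
The number of ordered 4-tuples from {1,…,8} summing to 20 is 315.
P(sum = 20) = 315/4096.

315/4096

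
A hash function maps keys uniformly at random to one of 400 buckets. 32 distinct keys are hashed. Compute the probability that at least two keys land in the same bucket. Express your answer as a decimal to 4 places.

0.7203

It's easier to compute the probability that all 32 are distinct.
P(all distinct) = 400/400 · 399/400 · ··· · 369/400 ≈ 0.2797.
So the probability of at least one match is 1 − 0.2797 = 0.7203.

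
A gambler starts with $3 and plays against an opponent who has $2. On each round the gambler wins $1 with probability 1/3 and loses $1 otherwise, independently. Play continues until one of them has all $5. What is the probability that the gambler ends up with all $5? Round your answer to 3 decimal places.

0.226

Let r = q/p = (2/3)/(1/3) = 2. The recurrence P(i) = p·P(i+1) + q·P(i−1) with P(0)=0, P(5)=1 gives P(i) = (1 − r^i)/(1 − r^5).
P(3) = (1 − (2)^3) / (1 − (2)^5) = 7/31 ≈ 0.226.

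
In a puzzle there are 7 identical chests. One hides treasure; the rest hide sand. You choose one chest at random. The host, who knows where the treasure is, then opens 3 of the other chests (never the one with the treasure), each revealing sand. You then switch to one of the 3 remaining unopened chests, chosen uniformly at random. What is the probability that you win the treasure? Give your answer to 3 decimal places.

0.286

Your original chest holds the treasure with probability 1/7, so the other 6 collectively hold it with probability 6/7.
The host can always find 3 empty chests to open, so the reveals don't change that 6/7; it is now spread over the 3 remaining unopened chests.
P(win by switching) = (6/7) · (1/3) = 2/7 ≈ 0.286.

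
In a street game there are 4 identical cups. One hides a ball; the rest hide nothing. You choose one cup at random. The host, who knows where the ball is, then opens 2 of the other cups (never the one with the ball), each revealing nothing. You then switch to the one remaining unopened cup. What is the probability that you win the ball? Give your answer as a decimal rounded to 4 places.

0.7500

Your original cup holds the ball with probability 1/4, so the other 3 collectively hold it with probability 3/4.
The host can always find 2 empty cups to open, so the reveals don't change that 3/4; it is now spread over the 1 remaining unopened cup.
P(win by switching) = (3/4) · (1/1) = 3/4 ≈ 0.7500.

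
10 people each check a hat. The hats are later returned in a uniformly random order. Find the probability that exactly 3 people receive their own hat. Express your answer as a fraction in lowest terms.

103/1680

Choose which 3 of the 10 are fixed: C(10,3) = 120 ways.
The remaining 7 must have no fixed point: D(7) = 1854.
P = 120·1854/3628800 = 103/1680.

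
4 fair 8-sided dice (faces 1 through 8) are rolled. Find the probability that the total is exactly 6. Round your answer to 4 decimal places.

0.0024

There are 8^4 = 4096 equally likely outcomes.
The number of ordered 4-tuples from {1,…,8} summing to 6 is 10.
P(sum = 6) = 10/4096 = 5/2048 ≈ 0.0024.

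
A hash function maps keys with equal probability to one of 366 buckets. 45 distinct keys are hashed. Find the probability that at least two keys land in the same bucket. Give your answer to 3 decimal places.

It's easier to compute the probability that all 45 are distinct.
P(all distinct) = 366/366 · 365/366 · ··· · 322/366 ≈ 0.060.
So the probability of at least one match is 1 − 0.060 = 0.940.

0.940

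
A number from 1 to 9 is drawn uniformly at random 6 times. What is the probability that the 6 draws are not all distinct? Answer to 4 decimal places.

P(all 6 different) = 9/9 · 8/9 · ··· · 4/9 ≈ 0.1138.
P(at least two equal) = 1 − 0.1138 = 0.8862.

0.8862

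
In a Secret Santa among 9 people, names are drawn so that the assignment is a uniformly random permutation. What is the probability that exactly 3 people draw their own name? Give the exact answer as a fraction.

Choose which 3 of the 9 are fixed: C(9,3) = 84 ways.
The remaining 6 must have no fixed point: D(6) = 265.
P = 84·265/362880 = 53/864.

53/864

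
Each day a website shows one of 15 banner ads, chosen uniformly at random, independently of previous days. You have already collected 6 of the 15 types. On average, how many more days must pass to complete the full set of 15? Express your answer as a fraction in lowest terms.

Starting from 6 distinct types, each trial gives a new one with probability (15−i)/15 when i types are held, so the wait for the next new type is 15/(15−i).
E = 15/9 + 15/8 + 15/7 + 15/6 + 15/5 + 15/4 + 15/3 + 15/2 + 15/1 = 7129/168.

7129/168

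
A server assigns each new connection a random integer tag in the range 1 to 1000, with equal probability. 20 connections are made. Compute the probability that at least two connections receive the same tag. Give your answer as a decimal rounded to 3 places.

It's easier to compute the probability that all 20 are distinct.
P(all distinct) = 1000/1000 · 999/1000 · ··· · 981/1000 ≈ 0.826.
So the probability of at least one match is 1 − 0.826 = 0.174.

0.174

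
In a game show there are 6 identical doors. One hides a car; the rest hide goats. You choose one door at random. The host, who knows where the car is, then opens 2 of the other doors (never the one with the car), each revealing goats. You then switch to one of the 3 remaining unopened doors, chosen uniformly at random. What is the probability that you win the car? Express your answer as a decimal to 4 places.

Your original door holds the car with probability 1/6, so the other 5 collectively hold it with probability 5/6.
The host can always find 2 empty doors to open, so the reveals don't change that 5/6; it is now spread over the 3 remaining unopened doors.
P(win by switching) = (5/6) · (1/3) = 5/18 ≈ 0.2778.

0.2778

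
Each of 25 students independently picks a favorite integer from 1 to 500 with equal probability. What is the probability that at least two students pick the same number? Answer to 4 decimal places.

It's easier to compute the probability that all 25 are distinct.
P(all distinct) = 500/500 · 499/500 · ··· · 476/500 ≈ 0.5433.
So the probability of at least one match is 1 − 0.5433 = 0.4567.

0.4567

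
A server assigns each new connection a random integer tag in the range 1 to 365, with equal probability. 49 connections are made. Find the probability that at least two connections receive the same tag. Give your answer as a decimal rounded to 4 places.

0.9658

It's easier to compute the probability that all 49 are distinct.
P(all distinct) = 365/365 · 364/365 · ··· · 317/365 ≈ 0.0342.
So the probability of at least one match is 1 − 0.0342 = 0.9658.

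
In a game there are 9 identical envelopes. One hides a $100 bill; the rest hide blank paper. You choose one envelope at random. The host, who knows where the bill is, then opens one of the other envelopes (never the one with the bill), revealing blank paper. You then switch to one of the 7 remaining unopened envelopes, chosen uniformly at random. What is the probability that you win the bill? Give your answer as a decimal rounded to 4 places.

Your original envelope holds the bill with probability 1/9, so the other 8 collectively hold it with probability 8/9.
The host can always find an empty envelope to open, so this doesn't change that 8/9; it is now spread over the 7 remaining unopened envelopes.
P(win by switching) = (8/9) · (1/7) = 8/63 ≈ 0.1270.

0.1270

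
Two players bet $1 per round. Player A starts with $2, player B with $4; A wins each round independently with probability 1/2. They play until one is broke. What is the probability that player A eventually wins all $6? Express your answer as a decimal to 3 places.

0.333

With a fair step, P(i) = ½P(i−1) + ½P(i+1) with P(0)=0, P(6)=1 has the linear solution P(i) = i/6.
P(2) = 2/6 = 1/3 ≈ 0.333.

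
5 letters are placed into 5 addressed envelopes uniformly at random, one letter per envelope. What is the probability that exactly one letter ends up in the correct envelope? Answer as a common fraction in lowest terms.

3/8

Choose which one is fixed: C(5,1) = 5 ways.
The remaining 4 must have no fixed point: D(4) = 9.
P = 5·9/120 = 3/8.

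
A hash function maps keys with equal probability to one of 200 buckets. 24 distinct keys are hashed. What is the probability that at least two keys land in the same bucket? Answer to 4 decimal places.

0.7625

It's easier to compute the probability that all 24 are distinct.
P(all distinct) = 200/200 · 199/200 · ··· · 177/200 ≈ 0.2375.
So the probability of at least one match is 1 − 0.2375 = 0.7625.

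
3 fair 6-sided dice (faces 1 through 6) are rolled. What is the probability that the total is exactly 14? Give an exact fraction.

5/72

There are 6^3 = 216 equally likely outcomes.
The number of ordered 3-tuples from {1,…,6} summing to 14 is 15.
P(sum = 14) = 15/216 = 5/72.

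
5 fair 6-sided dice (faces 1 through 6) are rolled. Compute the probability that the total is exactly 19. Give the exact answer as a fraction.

245/2592

There are 6^5 = 7776 equally likely outcomes.
The number of ordered 5-tuples from {1,…,6} summing to 19 is 735.
P(sum = 19) = 735/7776 = 245/2592.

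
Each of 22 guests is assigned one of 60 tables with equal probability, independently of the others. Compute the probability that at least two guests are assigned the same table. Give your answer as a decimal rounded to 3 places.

0.988

It's easier to compute the probability that all 22 are distinct.
P(all distinct) = 60/60 · 59/60 · ··· · 39/60 ≈ 0.012.
So the probability of at least one match is 1 − 0.012 = 0.988.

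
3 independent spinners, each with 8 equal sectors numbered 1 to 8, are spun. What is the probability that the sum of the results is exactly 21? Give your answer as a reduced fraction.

5/256

There are 8^3 = 512 equally likely outcomes.
The number of ordered 3-tuples from {1,…,8} summing to 21 is 10.
P(sum = 21) = 10/512 = 5/256.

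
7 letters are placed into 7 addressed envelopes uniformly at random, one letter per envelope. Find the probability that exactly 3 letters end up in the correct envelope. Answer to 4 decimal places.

Choose which 3 of the 7 are fixed: C(7,3) = 35 ways.
The remaining 4 must have no fixed point: D(4) = 9.
P = 35·9/5040 = 1/16 ≈ 0.0625.

0.0625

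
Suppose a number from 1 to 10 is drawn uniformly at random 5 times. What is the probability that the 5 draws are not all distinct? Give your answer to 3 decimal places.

0.698

P(all 5 different) = 10/10 · 9/10 · ··· · 6/10 ≈ 0.302.
P(at least two equal) = 1 − 0.302 = 0.698.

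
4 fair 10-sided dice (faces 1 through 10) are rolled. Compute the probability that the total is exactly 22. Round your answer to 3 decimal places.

0.067

There are 10^4 = 10000 equally likely outcomes.
The number of ordered 4-tuples from {1,…,10} summing to 22 is 670.
P(sum = 22) = 670/10000 = 67/1000 ≈ 0.067.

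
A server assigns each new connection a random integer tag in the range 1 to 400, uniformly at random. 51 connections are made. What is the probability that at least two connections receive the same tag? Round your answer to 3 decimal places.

It's easier to compute the probability that all 51 are distinct.
P(all distinct) = 400/400 · 399/400 · ··· · 350/400 ≈ 0.036.
So the probability of at least one match is 1 − 0.036 = 0.964.

0.964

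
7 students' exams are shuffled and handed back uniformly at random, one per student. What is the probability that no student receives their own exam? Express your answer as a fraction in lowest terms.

103/280

This is the derangement probability: permutations of 7 with no fixed point.
D(7) = 7! · (1 − 1/1! + 1/2! − ··· + (−1)^7/7!) = 1854.
P = 1854/5040 = 103/280.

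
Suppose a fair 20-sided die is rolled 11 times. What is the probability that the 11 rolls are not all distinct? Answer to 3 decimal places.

0.967

P(all 11 different) = 20/20 · 19/20 · ··· · 10/20 ≈ 0.033.
P(at least two equal) = 1 − 0.033 = 0.967.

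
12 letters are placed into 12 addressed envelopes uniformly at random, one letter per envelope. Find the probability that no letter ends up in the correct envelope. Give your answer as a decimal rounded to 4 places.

This is the derangement probability: permutations of 12 with no fixed point.
D(12) = 12! · (1 − 1/1! + 1/2! − ··· + (−1)^12/12!) = 176214841.
P = 176214841/479001600 = 16019531/43545600 ≈ 0.3679.

0.3679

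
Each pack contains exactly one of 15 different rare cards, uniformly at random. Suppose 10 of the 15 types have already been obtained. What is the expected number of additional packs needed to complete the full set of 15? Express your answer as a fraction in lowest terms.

Starting from 10 distinct types, each trial gives a new one with probability (15−i)/15 when i types are held, so the wait for the next new type is 15/(15−i).
E = 15/5 + 15/4 + 15/3 + 15/2 + 15/1 = 137/4.

137/4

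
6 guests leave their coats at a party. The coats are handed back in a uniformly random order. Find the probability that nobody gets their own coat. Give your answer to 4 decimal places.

This is the derangement probability: permutations of 6 with no fixed point.
D(6) = 6! · (1 − 1/1! + 1/2! − ··· + (−1)^6/6!) = 265.
P = 265/720 = 53/144 ≈ 0.3681.

0.3681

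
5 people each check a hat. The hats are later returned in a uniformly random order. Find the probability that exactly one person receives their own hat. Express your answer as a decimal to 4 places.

0.3750

Choose which one is fixed: C(5,1) = 5 ways.
The remaining 4 must have no fixed point: D(4) = 9.
P = 5·9/120 = 3/8 ≈ 0.3750.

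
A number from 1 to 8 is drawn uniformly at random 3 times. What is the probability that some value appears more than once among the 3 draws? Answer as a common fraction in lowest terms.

P(all 3 different) = 8/8 · 7/8 · ··· · 6/8 = 21/32.
P(at least two equal) = 1 − 21/32 = 11/32.

11/32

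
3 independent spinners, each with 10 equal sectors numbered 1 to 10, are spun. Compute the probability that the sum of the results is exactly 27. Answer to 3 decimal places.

There are 10^3 = 1000 equally likely outcomes.
The number of ordered 3-tuples from {1,…,10} summing to 27 is 10.
P(sum = 27) = 10/1000 = 1/100 ≈ 0.010.

0.010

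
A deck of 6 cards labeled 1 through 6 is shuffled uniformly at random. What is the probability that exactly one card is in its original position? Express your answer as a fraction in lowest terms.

11/30

Choose which one is fixed: C(6,1) = 6 ways.
The remaining 5 must have no fixed point: D(5) = 44.
P = 6·44/720 = 11/30.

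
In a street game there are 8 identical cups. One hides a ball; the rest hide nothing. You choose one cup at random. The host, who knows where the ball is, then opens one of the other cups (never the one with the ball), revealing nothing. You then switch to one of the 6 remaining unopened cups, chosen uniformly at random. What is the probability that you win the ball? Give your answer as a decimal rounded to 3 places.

Your original cup holds the ball with probability 1/8, so the other 7 collectively hold it with probability 7/8.
The host can always find an empty cup to open, so this doesn't change that 7/8; it is now spread over the 6 remaining unopened cups.
P(win by switching) = (7/8) · (1/6) = 7/48 ≈ 0.146.

0.146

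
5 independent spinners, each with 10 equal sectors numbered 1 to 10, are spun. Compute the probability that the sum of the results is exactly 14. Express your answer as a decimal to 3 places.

There are 10^5 = 100000 equally likely outcomes.
The number of ordered 5-tuples from {1,…,10} summing to 14 is 715.
P(sum = 14) = 715/100000 = 143/20000 ≈ 0.007.

0.007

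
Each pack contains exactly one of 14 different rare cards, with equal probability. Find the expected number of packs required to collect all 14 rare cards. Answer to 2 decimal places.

45.52

After i distinct types are collected, each trial gives a new one with probability (14−i)/14, so the expected wait for the next new type is 14/(14−i).
E = 14/14 + 14/13 + 14/12 + 14/11 + 14/10 + 14/9 + 14/8 + 14/7 + 14/6 + 14/5 + 14/4 + 14/3 + 14/2 + 14/1 = 1171733/25740 ≈ 45.52.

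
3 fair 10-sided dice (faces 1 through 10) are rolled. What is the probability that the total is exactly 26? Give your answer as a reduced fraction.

3/200

There are 10^3 = 1000 equally likely outcomes.
The number of ordered 3-tuples from {1,…,10} summing to 26 is 15.
P(sum = 26) = 15/1000 = 3/200.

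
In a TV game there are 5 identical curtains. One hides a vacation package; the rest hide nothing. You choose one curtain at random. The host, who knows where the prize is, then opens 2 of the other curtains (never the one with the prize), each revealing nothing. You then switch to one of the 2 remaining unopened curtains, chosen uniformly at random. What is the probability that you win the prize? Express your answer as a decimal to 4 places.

0.4000

Your original curtain holds the prize with probability 1/5, so the other 4 collectively hold it with probability 4/5.
The host can always find 2 empty curtains to open, so the reveals don't change that 4/5; it is now spread over the 2 remaining unopened curtains.
P(win by switching) = (4/5) · (1/2) = 2/5 ≈ 0.4000.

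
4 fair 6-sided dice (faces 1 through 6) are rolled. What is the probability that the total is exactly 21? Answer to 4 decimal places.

0.0154

There are 6^4 = 1296 equally likely outcomes.
The number of ordered 4-tuples from {1,…,6} summing to 21 is 20.
P(sum = 21) = 20/1296 = 5/324 ≈ 0.0154.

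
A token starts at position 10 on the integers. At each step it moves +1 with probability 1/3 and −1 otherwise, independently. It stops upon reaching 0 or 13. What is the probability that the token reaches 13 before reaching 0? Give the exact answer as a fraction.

1023/8191

Let r = q/p = (2/3)/(1/3) = 2. The recurrence P(i) = p·P(i+1) + q·P(i−1) with P(0)=0, P(13)=1 gives P(i) = (1 − r^i)/(1 − r^13).
P(10) = (1 − (2)^10) / (1 − (2)^13) = 1023/8191.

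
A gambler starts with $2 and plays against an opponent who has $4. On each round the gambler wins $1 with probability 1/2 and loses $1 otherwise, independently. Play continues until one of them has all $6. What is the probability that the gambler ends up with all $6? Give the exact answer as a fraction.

With a fair step, P(i) = ½P(i−1) + ½P(i+1) with P(0)=0, P(6)=1 has the linear solution P(i) = i/6.
P(2) = 2/6 = 1/3.

1/3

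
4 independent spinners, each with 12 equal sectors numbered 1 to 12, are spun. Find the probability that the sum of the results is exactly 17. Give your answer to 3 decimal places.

0.026

There are 12^4 = 20736 equally likely outcomes.
The number of ordered 4-tuples from {1,…,12} summing to 17 is 544.
P(sum = 17) = 544/20736 = 17/648 ≈ 0.026.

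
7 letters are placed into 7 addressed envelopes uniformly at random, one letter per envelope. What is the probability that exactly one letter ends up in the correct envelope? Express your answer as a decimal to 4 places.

0.3681

Choose which one is fixed: C(7,1) = 7 ways.
The remaining 6 must have no fixed point: D(6) = 265.
P = 7·265/5040 = 53/144 ≈ 0.3681.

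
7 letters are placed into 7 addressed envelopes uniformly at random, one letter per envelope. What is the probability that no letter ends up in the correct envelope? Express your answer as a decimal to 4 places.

This is the derangement probability: permutations of 7 with no fixed point.
D(7) = 7! · (1 − 1/1! + 1/2! − ··· + (−1)^7/7!) = 1854.
P = 1854/5040 = 103/280 ≈ 0.3679.

0.3679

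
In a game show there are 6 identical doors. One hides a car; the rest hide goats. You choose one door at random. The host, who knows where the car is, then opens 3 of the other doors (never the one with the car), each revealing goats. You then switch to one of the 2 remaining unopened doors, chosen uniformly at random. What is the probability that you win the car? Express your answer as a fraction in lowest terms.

Your original door holds the car with probability 1/6, so the other 5 collectively hold it with probability 5/6.
The host can always find 3 empty doors to open, so the reveals don't change that 5/6; it is now spread over the 2 remaining unopened doors.
P(win by switching) = (5/6) · (1/2) = 5/12.

5/12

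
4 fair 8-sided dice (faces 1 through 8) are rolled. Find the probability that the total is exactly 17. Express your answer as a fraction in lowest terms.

There are 8^4 = 4096 equally likely outcomes.
The number of ordered 4-tuples from {1,…,8} summing to 17 is 336.
P(sum = 17) = 336/4096 = 21/256.

21/256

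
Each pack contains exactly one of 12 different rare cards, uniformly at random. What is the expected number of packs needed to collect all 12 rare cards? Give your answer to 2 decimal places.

37.24

After i distinct types are collected, each trial gives a new one with probability (12−i)/12, so the expected wait for the next new type is 12/(12−i).
E = 12/12 + 12/11 + 12/10 + 12/9 + 12/8 + 12/7 + 12/6 + 12/5 + 12/4 + 12/3 + 12/2 + 12/1 = 86021/2310 ≈ 37.24.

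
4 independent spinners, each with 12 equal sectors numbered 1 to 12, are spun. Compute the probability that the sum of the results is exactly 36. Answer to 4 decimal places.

0.0217

There are 12^4 = 20736 equally likely outcomes.
The number of ordered 4-tuples from {1,…,12} summing to 36 is 451.
P(sum = 36) = 451/20736 ≈ 0.0217.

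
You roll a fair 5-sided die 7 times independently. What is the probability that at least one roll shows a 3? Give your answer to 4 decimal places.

P(no roll shows a 3) = (4/5)^7 ≈ 0.2097.
P(at least one) = 1 − 0.2097 = 0.7903.

0.7903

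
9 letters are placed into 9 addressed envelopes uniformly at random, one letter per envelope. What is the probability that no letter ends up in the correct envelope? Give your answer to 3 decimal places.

0.368

This is the derangement probability: permutations of 9 with no fixed point.
D(9) = 9! · (1 − 1/1! + 1/2! − ··· + (−1)^9/9!) = 133496.
P = 133496/362880 = 16687/45360 ≈ 0.368.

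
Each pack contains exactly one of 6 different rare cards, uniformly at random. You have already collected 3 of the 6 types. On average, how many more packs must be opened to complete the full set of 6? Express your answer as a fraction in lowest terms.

Starting from 3 distinct types, each trial gives a new one with probability (6−i)/6 when i types are held, so the wait for the next new type is 6/(6−i).
E = 6/3 + 6/2 + 6/1 = 11.

11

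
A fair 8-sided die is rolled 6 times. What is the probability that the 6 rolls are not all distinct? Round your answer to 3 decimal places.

P(all 6 different) = 8/8 · 7/8 · ··· · 3/8 ≈ 0.077.
P(at least two equal) = 1 − 0.077 = 0.923.

0.923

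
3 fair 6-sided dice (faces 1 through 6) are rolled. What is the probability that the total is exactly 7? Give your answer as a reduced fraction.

There are 6^3 = 216 equally likely outcomes.
The number of ordered 3-tuples from {1,…,6} summing to 7 is 15.
P(sum = 7) = 15/216 = 5/72.

5/72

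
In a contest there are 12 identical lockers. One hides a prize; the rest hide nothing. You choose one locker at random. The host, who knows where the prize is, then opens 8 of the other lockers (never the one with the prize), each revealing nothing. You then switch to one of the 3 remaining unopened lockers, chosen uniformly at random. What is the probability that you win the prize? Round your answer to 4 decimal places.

Your original locker holds the prize with probability 1/12, so the other 11 collectively hold it with probability 11/12.
The host can always find 8 empty lockers to open, so the reveals don't change that 11/12; it is now spread over the 3 remaining unopened lockers.
P(win by switching) = (11/12) · (1/3) = 11/36 ≈ 0.3056.

0.3056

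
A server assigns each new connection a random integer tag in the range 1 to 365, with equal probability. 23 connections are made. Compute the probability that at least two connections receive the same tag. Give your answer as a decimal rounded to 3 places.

It's easier to compute the probability that all 23 are distinct.
P(all distinct) = 365/365 · 364/365 · ··· · 343/365 ≈ 0.493.
So the probability of at least one match is 1 − 0.493 = 0.507.

0.507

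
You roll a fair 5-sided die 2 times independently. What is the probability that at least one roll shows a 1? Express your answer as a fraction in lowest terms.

P(no roll shows a 1) = (4/5)^2 = 16/25.
P(at least one) = 1 − 16/25 = 9/25.

9/25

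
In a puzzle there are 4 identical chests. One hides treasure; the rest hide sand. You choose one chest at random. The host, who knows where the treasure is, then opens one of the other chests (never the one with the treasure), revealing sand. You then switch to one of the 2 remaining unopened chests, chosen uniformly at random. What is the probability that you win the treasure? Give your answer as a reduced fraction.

Your original chest holds the treasure with probability 1/4, so the other 3 collectively hold it with probability 3/4.
The host can always find an empty chest to open, so this doesn't change that 3/4; it is now spread over the 2 remaining unopened chests.
P(win by switching) = (3/4) · (1/2) = 3/8.

3/8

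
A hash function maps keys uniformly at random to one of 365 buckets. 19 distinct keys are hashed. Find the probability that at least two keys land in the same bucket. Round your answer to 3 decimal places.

0.379

It's easier to compute the probability that all 19 are distinct.
P(all distinct) = 365/365 · 364/365 · ··· · 347/365 ≈ 0.621.
So the probability of at least one match is 1 − 0.621 = 0.379.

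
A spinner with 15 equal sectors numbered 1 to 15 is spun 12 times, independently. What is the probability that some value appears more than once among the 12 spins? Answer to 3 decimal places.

0.998

P(all 12 different) = 15/15 · 14/15 · ··· · 4/15 ≈ 0.002.
P(at least two equal) = 1 − 0.002 = 0.998.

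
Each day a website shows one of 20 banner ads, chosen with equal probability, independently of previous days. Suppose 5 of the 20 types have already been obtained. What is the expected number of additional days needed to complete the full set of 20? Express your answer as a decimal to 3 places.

66.365

Starting from 5 distinct types, each trial gives a new one with probability (20−i)/20 when i types are held, so the wait for the next new type is 20/(20−i).
E = 20/15 + 20/14 + 20/13 + 20/12 + 20/11 + 20/10 + 20/9 + 20/8 + 20/7 + 20/6 + 20/5 + 20/4 + 20/3 + 20/2 + 20/1 = 1195757/18018 ≈ 66.365.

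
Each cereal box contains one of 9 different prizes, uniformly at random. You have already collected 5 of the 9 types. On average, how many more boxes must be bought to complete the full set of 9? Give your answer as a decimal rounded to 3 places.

18.750

Starting from 5 distinct types, each trial gives a new one with probability (9−i)/9 when i types are held, so the wait for the next new type is 9/(9−i).
E = 9/4 + 9/3 + 9/2 + 9/1 = 75/4 ≈ 18.750.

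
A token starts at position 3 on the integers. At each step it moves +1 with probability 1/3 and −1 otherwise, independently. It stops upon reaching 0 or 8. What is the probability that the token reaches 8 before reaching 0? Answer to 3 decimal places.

0.027

Let r = q/p = (2/3)/(1/3) = 2. The recurrence P(i) = p·P(i+1) + q·P(i−1) with P(0)=0, P(8)=1 gives P(i) = (1 − r^i)/(1 − r^8).
P(3) = (1 − (2)^3) / (1 − (2)^8) = 7/255 ≈ 0.027.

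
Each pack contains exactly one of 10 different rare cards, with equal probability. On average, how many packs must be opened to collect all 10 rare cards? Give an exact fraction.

After i distinct types are collected, each trial gives a new one with probability (10−i)/10, so the expected wait for the next new type is 10/(10−i).
E = 10/10 + 10/9 + 10/8 + 10/7 + 10/6 + 10/5 + 10/4 + 10/3 + 10/2 + 10/1 = 7381/252.

7381/252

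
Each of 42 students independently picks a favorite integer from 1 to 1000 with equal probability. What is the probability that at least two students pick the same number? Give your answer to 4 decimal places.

It's easier to compute the probability that all 42 are distinct.
P(all distinct) = 1000/1000 · 999/1000 · ··· · 959/1000 ≈ 0.4176.
So the probability of at least one match is 1 − 0.4176 = 0.5824.

0.5824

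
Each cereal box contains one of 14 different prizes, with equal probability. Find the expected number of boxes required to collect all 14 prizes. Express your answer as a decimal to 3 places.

After i distinct types are collected, each trial gives a new one with probability (14−i)/14, so the expected wait for the next new type is 14/(14−i).
E = 14/14 + 14/13 + 14/12 + 14/11 + 14/10 + 14/9 + 14/8 + 14/7 + 14/6 + 14/5 + 14/4 + 14/3 + 14/2 + 14/1 = 1171733/25740 ≈ 45.522.

45.522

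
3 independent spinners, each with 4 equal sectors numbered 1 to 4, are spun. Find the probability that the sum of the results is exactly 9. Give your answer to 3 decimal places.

There are 4^3 = 64 equally likely outcomes.
The number of ordered 3-tuples from {1,…,4} summing to 9 is 10.
P(sum = 9) = 10/64 = 5/32 ≈ 0.156.

0.156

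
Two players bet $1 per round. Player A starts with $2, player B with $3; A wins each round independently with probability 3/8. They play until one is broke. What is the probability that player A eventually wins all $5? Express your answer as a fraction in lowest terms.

Let r = q/p = (5/8)/(3/8) = 5/3. The recurrence P(i) = p·P(i+1) + q·P(i−1) with P(0)=0, P(5)=1 gives P(i) = (1 − r^i)/(1 − r^5).
P(2) = (1 − (5/3)^2) / (1 − (5/3)^5) = 216/1441.

216/1441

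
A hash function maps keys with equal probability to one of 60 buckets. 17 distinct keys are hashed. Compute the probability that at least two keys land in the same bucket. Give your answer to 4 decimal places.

0.9186

It's easier to compute the probability that all 17 are distinct.
P(all distinct) = 60/60 · 59/60 · ··· · 44/60 ≈ 0.0814.
So the probability of at least one match is 1 − 0.0814 = 0.9186.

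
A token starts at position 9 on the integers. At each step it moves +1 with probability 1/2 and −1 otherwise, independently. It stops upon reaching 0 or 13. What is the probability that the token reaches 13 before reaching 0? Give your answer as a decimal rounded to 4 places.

With a fair step, P(i) = ½P(i−1) + ½P(i+1) with P(0)=0, P(13)=1 has the linear solution P(i) = i/13.
P(9) = 9/13 ≈ 0.6923.

0.6923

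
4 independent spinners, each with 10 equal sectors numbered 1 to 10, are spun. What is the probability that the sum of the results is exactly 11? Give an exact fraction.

There are 10^4 = 10000 equally likely outcomes.
The number of ordered 4-tuples from {1,…,10} summing to 11 is 120.
P(sum = 11) = 120/10000 = 3/250.

3/250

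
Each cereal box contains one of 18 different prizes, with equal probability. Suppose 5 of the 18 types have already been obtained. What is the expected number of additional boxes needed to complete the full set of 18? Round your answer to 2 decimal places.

Starting from 5 distinct types, each trial gives a new one with probability (18−i)/18 when i types are held, so the wait for the next new type is 18/(18−i).
E = 18/13 + 18/12 + 18/11 + 18/10 + 18/9 + 18/8 + 18/7 + 18/6 + 18/5 + 18/4 + 18/3 + 18/2 + 18/1 = 1145993/20020 ≈ 57.24.

57.24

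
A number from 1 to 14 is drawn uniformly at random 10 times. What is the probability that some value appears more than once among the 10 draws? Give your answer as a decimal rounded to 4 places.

P(all 10 different) = 14/14 · 13/14 · ··· · 5/14 ≈ 0.0126.
P(at least two equal) = 1 − 0.0126 = 0.9874.

0.9874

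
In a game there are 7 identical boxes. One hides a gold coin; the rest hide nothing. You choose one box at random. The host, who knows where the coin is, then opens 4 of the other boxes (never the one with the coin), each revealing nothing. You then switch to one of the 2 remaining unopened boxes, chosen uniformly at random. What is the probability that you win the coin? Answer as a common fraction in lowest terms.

Your original box holds the coin with probability 1/7, so the other 6 collectively hold it with probability 6/7.
The host can always find 4 empty boxes to open, so the reveals don't change that 6/7; it is now spread over the 2 remaining unopened boxes.
P(win by switching) = (6/7) · (1/2) = 3/7.

3/7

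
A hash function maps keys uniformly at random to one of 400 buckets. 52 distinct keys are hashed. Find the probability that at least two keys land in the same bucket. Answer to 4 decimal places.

0.9688

It's easier to compute the probability that all 52 are distinct.
P(all distinct) = 400/400 · 399/400 · ··· · 349/400 ≈ 0.0312.
So the probability of at least one match is 1 − 0.0312 = 0.9688.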